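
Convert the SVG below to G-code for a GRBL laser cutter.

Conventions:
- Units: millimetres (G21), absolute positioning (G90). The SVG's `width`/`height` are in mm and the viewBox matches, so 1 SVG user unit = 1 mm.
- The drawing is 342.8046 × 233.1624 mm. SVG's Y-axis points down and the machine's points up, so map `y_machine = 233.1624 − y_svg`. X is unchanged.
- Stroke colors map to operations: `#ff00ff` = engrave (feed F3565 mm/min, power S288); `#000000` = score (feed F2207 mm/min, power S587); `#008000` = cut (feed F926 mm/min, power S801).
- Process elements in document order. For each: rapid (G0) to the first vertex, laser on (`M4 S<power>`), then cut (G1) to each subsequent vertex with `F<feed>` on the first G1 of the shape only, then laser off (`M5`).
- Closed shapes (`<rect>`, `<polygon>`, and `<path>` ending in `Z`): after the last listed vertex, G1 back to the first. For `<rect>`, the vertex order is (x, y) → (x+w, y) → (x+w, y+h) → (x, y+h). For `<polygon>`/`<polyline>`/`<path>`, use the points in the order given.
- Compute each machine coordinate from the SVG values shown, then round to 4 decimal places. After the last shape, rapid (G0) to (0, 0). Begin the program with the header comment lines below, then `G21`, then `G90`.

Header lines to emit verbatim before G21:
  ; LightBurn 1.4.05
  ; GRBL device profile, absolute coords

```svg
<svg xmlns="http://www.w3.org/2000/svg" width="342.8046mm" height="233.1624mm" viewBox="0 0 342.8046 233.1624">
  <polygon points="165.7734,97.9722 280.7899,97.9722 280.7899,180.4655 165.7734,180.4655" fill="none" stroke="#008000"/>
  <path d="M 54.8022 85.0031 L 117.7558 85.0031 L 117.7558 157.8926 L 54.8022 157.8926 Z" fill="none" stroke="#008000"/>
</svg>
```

1 u = 1 mm; y_m = 233.1624 − y.

[1] `<polygon>` rectangle, #008000→cut S801 F926: (165.7734,135.1902) → (280.7899,135.1902) → (280.7899,52.6969) → (165.7734,52.6969) → (165.7734,135.1902) (closed)

[2] `<path>` rectangle, #008000→cut S801 F926: (54.8022,148.1593) → (117.7558,148.1593) → (117.7558,75.2698) → (54.8022,75.2698) → (54.8022,148.1593) (closed)

; LightBurn 1.4.05
; GRBL device profile, absolute coords
G21
G90
G0 X165.7734 Y135.1902
M4 S801
G1 X280.7899 Y135.1902 F926
G1 X280.7899 Y52.6969
G1 X165.7734 Y52.6969
G1 X165.7734 Y135.1902
M5
G0 X54.8022 Y148.1593
M4 S801
G1 X117.7558 Y148.1593 F926
G1 X117.7558 Y75.2698
G1 X54.8022 Y75.2698
G1 X54.8022 Y148.1593
M5
G0 X0.0000 Y0.0000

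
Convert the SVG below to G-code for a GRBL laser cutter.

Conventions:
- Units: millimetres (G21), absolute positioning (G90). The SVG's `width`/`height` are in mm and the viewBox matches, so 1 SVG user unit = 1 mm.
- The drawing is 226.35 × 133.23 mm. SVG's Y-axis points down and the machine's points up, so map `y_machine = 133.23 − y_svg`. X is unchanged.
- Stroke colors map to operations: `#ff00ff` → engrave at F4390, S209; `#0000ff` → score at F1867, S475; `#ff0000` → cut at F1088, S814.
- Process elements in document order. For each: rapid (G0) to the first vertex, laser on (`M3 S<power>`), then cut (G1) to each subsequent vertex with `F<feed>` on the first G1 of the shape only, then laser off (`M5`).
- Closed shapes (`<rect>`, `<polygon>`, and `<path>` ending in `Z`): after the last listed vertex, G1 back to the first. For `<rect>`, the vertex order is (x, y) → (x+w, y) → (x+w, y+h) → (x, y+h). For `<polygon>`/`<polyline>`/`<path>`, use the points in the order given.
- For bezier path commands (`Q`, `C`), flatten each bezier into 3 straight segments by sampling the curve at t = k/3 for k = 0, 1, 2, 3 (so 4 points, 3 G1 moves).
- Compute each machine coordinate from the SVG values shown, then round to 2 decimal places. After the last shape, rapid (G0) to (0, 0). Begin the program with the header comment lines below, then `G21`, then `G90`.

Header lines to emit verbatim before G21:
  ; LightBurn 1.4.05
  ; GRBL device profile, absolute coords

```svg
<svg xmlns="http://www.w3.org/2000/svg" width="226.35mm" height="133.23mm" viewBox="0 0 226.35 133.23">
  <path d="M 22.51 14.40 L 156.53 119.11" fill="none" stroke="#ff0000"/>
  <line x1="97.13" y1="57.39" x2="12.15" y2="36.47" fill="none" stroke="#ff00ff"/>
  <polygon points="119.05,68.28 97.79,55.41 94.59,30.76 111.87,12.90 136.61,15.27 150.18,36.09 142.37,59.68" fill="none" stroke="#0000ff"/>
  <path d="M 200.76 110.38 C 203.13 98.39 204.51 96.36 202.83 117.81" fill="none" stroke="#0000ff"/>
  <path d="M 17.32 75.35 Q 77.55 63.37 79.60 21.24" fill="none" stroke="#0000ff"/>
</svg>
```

Since the viewBox matches the mm dimensions, user units are millimetres directly. The only transform is the Y-flip y_m = 133.23 − y_svg.

Shape 1 is a line segment drawn with `<path>`. Its stroke #ff0000 means cut at S814, F1088. After flipping Y the toolpath is (22.51,118.83) → (156.53,14.12).

Shape 2 is a line segment drawn with `<line>`. Its stroke #ff00ff means engrave at S209, F4390. After flipping Y the toolpath is (97.13,75.84) → (12.15,96.76).

Shape 3 is a regular polygon drawn with `<polygon>`. Its stroke #0000ff means score at S475, F1867. After flipping Y the toolpath is (119.05,64.95) → (97.79,77.82) → (94.59,102.47) → (111.87,120.33) → (136.61,117.96) → (150.18,97.14) → (142.37,73.55) → (119.05,64.95), returning to the start.

Shape 4 is a cubic bezier drawn with `<path>`. Its stroke #0000ff means score at S475, F1867. After flipping Y the toolpath is (200.76,22.85) → (202.72,31.02) → (203.57,29.54) → (202.83,15.42).

Shape 5 is a quadratic bezier drawn with `<path>`. Its stroke #0000ff means score at S475, F1867. After flipping Y the toolpath is (17.32,57.88) → (51.01,69.22) → (71.77,87.25) → (79.60,111.99).

; LightBurn 1.4.05
; GRBL device profile, absolute coords
G21
G90
G0 X22.51 Y118.83
M3 S814
G1 X156.53 Y14.12 F1088
M5
G0 X97.13 Y75.84
M3 S209
G1 X12.15 Y96.76 F4390
M5
G0 X119.05 Y64.95
M3 S475
G1 X97.79 Y77.82 F1867
G1 X94.59 Y102.47
G1 X111.87 Y120.33
G1 X136.61 Y117.96
G1 X150.18 Y97.14
G1 X142.37 Y73.55
G1 X119.05 Y64.95
M5
G0 X200.76 Y22.85
M3 S475
G1 X202.72 Y31.02 F1867
G1 X203.57 Y29.54
G1 X202.83 Y15.42
M5
G0 X17.32 Y57.88
M3 S475
G1 X51.01 Y69.22 F1867
G1 X71.77 Y87.25
G1 X79.60 Y111.99
M5
G0 X0.00 Y0.00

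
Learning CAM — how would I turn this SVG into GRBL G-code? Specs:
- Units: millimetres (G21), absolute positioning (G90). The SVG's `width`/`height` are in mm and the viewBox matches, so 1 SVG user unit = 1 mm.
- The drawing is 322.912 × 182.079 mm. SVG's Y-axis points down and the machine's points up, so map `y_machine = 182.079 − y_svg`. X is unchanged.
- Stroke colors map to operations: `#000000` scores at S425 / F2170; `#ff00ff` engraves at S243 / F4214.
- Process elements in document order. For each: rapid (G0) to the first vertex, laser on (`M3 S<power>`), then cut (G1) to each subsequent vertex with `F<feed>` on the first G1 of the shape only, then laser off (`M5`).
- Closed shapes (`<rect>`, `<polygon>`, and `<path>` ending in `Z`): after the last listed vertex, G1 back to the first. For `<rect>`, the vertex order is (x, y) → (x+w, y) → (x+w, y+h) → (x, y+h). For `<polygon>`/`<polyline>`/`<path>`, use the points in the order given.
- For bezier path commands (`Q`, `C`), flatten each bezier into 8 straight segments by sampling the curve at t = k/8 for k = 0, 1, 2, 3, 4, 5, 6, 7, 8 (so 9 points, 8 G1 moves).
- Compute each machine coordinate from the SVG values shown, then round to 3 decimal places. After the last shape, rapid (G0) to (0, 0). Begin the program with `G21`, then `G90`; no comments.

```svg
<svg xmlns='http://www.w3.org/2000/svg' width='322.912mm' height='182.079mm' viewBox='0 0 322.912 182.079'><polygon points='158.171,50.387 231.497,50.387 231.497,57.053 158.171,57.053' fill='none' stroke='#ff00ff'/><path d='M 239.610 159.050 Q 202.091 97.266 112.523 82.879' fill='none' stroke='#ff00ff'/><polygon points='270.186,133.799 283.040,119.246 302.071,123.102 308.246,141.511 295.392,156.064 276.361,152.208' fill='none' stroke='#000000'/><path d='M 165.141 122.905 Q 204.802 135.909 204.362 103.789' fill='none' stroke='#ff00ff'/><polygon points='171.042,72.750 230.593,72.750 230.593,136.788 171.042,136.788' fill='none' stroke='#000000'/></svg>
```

1 u = 1 mm; y_m = 182.079 − y.

[1] `<polygon>` rectangle, #ff00ff→engrave S243 F4214: (158.171,131.692) → (231.497,131.692) → (231.497,125.026) → (158.171,125.026) → (158.171,131.692) (closed)

[2] `<path>` quadratic bezier, #ff00ff→engrave S243 F4214: (239.610,23.029) → (229.417,37.734) → (217.597,50.959) → (204.151,62.702) → (189.079,72.964) → (172.380,81.745) → (154.054,89.044) → (134.102,94.863) → (112.523,99.200)

[3] `<polygon>` regular polygon, #000000→score S425 F2170: (270.186,48.280) → (283.040,62.833) → (302.071,58.977) → (308.246,40.568) → (295.392,26.015) → (276.361,29.871) → (270.186,48.280) (closed)

[4] `<path>` quadratic bezier, #ff00ff→engrave S243 F4214: (165.141,59.174) → (174.430,56.628) → (182.465,55.492) → (189.248,55.767) → (194.777,57.451) → (199.053,60.546) → (202.076,65.050) → (203.845,70.965) → (204.362,78.290)

[5] `<polygon>` rectangle, #000000→score S425 F2170: (171.042,109.329) → (230.593,109.329) → (230.593,45.291) → (171.042,45.291) → (171.042,109.329) (closed)

G21
G90
G0 X158.171 Y131.692
M3 S243
G1 X231.497 Y131.692 F4214
G1 X231.497 Y125.026
G1 X158.171 Y125.026
G1 X158.171 Y131.692
M5
G0 X239.610 Y23.029
M3 S243
G1 X229.417 Y37.734 F4214
G1 X217.597 Y50.959
G1 X204.151 Y62.702
G1 X189.079 Y72.964
G1 X172.380 Y81.745
G1 X154.054 Y89.044
G1 X134.102 Y94.863
G1 X112.523 Y99.200
M5
G0 X270.186 Y48.280
M3 S425
G1 X283.040 Y62.833 F2170
G1 X302.071 Y58.977
G1 X308.246 Y40.568
G1 X295.392 Y26.015
G1 X276.361 Y29.871
G1 X270.186 Y48.280
M5
G0 X165.141 Y59.174
M3 S243
G1 X174.430 Y56.628 F4214
G1 X182.465 Y55.492
G1 X189.248 Y55.767
G1 X194.777 Y57.451
G1 X199.053 Y60.546
G1 X202.076 Y65.050
G1 X203.845 Y70.965
G1 X204.362 Y78.290
M5
G0 X171.042 Y109.329
M3 S425
G1 X230.593 Y109.329 F2170
G1 X230.593 Y45.291
G1 X171.042 Y45.291
G1 X171.042 Y109.329
M5
G0 X0.000 Y0.000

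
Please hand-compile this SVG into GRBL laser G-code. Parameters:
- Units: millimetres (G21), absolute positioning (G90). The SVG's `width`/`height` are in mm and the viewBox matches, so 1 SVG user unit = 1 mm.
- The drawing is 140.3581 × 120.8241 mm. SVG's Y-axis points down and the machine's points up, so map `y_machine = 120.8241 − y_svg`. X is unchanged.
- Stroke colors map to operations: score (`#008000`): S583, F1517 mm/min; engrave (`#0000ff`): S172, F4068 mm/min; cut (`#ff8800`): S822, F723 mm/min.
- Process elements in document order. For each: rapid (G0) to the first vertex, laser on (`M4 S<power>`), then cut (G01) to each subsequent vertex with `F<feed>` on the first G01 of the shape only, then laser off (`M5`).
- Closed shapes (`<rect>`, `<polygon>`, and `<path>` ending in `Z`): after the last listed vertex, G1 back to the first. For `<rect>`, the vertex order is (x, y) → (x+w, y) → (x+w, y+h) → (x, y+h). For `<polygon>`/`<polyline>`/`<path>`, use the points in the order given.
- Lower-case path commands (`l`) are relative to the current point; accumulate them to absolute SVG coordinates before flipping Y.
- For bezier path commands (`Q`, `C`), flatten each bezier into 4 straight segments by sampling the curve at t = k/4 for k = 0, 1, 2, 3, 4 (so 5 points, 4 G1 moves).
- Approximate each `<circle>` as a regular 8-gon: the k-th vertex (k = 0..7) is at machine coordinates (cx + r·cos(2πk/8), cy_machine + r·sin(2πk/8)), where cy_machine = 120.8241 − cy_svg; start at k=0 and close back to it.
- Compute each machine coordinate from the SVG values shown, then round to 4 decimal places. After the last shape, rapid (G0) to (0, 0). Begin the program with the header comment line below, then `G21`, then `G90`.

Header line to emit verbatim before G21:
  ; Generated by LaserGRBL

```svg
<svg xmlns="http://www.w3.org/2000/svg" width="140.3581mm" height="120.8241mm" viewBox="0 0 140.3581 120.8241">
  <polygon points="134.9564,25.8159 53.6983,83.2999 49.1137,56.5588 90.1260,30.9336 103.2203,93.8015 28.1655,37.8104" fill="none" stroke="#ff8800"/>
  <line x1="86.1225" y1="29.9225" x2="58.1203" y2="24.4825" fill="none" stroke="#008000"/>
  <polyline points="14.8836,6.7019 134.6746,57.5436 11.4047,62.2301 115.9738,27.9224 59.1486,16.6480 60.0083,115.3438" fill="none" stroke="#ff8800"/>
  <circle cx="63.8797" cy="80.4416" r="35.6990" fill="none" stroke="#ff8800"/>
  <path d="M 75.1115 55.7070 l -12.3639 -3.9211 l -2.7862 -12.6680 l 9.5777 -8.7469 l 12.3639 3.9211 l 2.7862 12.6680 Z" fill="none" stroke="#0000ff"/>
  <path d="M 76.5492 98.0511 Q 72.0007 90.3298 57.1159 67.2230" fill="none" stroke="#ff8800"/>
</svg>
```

; Generated by LaserGRBL
G21
G90
G0 X134.9564 Y95.0082
M4 S822
G01 X53.6983 Y37.5242 F723
G01 X49.1137 Y64.2653
G01 X90.1260 Y89.8905
G01 X103.2203 Y27.0226
G01 X28.1655 Y83.0137
G01 X134.9564 Y95.0082
M5
G0 X86.1225 Y90.9016
M4 S583
G01 X58.1203 Y96.3416 F1517
M5
G0 X14.8836 Y114.1222
M4 S822
G01 X134.6746 Y63.2805 F723
G01 X11.4047 Y58.5940
G01 X115.9738 Y92.9017
G01 X59.1486 Y104.1761
G01 X60.0083 Y5.4803
M5
G0 X99.5787 Y40.3825
M4 S822
G01 X89.1227 Y65.6255 F723
G01 X63.8797 Y76.0815
G01 X38.6367 Y65.6255
G01 X28.1807 Y40.3825
G01 X38.6367 Y15.1395
G01 X63.8797 Y4.6835
G01 X89.1227 Y15.1395
G01 X99.5787 Y40.3825
M5
G0 X75.1115 Y65.1171
M4 S172
G01 X62.7476 Y69.0382 F4068
G01 X59.9614 Y81.7062
G01 X69.5391 Y90.4531
G01 X81.9030 Y86.5320
G01 X84.6892 Y73.8640
G01 X75.1115 Y65.1171
M5
G0 X76.5492 Y22.7730
M4 S822
G01 X73.6289 Y27.5952 F723
G01 X69.4166 Y34.3407
G01 X63.9123 Y43.0093
G01 X57.1159 Y53.6011
M5
G0 X0.0000 Y0.0000

1 u = 1 mm; y_m = 120.8241 − y.

[1] `<polygon>` closed polygon, #ff8800→cut S822 F723: (134.9564,95.0082) → (53.6983,37.5242) → (49.1137,64.2653) → (90.1260,89.8905) → (103.2203,27.0226) → (28.1655,83.0137) → (134.9564,95.0082) (closed)

[2] `<line>` line segment, #008000→score S583 F1517: (86.1225,90.9016) → (58.1203,96.3416)

[3] `<polyline>` open polyline, #ff8800→cut S822 F723: (14.8836,114.1222) → (134.6746,63.2805) → (11.4047,58.5940) → (115.9738,92.9017) → (59.1486,104.1761) → (60.0083,5.4803)

[4] `<circle>` circle, #ff8800→cut S822 F723: (99.5787,40.3825) → (89.1227,65.6255) → (63.8797,76.0815) → (38.6367,65.6255) → (28.1807,40.3825) → (38.6367,15.1395) → (63.8797,4.6835) → (89.1227,15.1395) → (99.5787,40.3825) (closed)

[5] `<path>` regular polygon, #0000ff→engrave S172 F4068: (75.1115,65.1171) → (62.7476,69.0382) → (59.9614,81.7062) → (69.5391,90.4531) → (81.9030,86.5320) → (84.6892,73.8640) → (75.1115,65.1171) (closed)

[6] `<path>` quadratic bezier, #ff8800→cut S822 F723: (76.5492,22.7730) → (73.6289,27.5952) → (69.4166,34.3407) → (63.9123,43.0093) → (57.1159,53.6011)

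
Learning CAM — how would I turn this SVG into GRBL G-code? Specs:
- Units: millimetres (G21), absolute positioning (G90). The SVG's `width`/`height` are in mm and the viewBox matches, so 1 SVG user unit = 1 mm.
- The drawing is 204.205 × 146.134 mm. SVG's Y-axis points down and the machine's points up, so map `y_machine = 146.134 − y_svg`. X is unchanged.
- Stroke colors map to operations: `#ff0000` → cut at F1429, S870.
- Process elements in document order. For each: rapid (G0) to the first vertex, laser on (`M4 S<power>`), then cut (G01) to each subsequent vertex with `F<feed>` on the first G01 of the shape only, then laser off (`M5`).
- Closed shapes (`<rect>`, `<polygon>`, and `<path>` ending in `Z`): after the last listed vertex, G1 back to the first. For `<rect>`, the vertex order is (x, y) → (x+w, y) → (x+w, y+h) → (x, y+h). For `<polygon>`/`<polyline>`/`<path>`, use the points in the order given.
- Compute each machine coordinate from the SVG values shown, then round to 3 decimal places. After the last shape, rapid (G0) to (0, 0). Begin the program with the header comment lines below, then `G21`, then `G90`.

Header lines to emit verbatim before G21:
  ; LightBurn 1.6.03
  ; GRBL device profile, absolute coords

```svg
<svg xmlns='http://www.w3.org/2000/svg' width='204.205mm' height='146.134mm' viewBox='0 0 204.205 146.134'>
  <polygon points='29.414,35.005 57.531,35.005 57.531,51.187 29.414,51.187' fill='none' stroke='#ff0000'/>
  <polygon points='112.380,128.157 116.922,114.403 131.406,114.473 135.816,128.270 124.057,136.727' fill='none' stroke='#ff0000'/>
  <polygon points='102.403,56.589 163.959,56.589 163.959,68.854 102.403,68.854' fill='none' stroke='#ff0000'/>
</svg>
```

Since the viewBox matches the mm dimensions, user units are millimetres directly. The only transform is the Y-flip y_m = 146.134 − y_svg.

Shape 1 is a rectangle drawn with `<polygon>`. Its stroke #ff0000 means cut at S870, F1429. After flipping Y the toolpath is (29.414,111.129) → (57.531,111.129) → (57.531,94.947) → (29.414,94.947) → (29.414,111.129), returning to the start.

Shape 2 is a regular polygon drawn with `<polygon>`. Its stroke #ff0000 means cut at S870, F1429. After flipping Y the toolpath is (112.380,17.977) → (116.922,31.731) → (131.406,31.661) → (135.816,17.864) → (124.057,9.407) → (112.380,17.977), returning to the start.

Shape 3 is a rectangle drawn with `<polygon>`. Its stroke #ff0000 means cut at S870, F1429. After flipping Y the toolpath is (102.403,89.545) → (163.959,89.545) → (163.959,77.280) → (102.403,77.280) → (102.403,89.545), returning to the start.

; LightBurn 1.6.03
; GRBL device profile, absolute coords
G21
G90
G0 X29.414 Y111.129
M4 S870
G01 X57.531 Y111.129 F1429
G01 X57.531 Y94.947
G01 X29.414 Y94.947
G01 X29.414 Y111.129
M5
G0 X112.380 Y17.977
M4 S870
G01 X116.922 Y31.731 F1429
G01 X131.406 Y31.661
G01 X135.816 Y17.864
G01 X124.057 Y9.407
G01 X112.380 Y17.977
M5
G0 X102.403 Y89.545
M4 S870
G01 X163.959 Y89.545 F1429
G01 X163.959 Y77.280
G01 X102.403 Y77.280
G01 X102.403 Y89.545
M5
G0 X0.000 Y0.000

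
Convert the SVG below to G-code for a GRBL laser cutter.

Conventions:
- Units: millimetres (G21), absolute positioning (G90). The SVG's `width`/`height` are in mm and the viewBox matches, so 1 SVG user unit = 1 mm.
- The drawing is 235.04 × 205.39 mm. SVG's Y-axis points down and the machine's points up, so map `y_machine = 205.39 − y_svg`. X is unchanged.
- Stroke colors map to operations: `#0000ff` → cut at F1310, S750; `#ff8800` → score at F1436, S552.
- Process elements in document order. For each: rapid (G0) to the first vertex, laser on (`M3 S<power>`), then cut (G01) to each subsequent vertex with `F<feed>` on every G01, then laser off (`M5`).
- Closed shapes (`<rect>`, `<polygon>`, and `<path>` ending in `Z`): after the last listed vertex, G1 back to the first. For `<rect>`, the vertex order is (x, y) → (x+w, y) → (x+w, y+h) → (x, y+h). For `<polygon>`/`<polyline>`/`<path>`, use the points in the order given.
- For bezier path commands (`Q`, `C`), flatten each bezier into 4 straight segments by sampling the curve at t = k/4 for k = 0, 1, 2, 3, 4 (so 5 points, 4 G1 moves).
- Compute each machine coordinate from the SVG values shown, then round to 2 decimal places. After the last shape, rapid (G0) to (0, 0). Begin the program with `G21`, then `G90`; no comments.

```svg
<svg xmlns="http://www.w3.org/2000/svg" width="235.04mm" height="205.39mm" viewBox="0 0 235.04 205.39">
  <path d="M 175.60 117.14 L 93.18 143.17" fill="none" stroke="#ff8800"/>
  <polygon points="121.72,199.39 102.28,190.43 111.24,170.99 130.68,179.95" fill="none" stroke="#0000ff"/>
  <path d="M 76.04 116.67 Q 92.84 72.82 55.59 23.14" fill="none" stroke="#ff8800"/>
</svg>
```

G21
G90
G0 X175.60 Y88.25
M3 S552
G01 X93.18 Y62.22 F1436
M5
G0 X121.72 Y6.00
M3 S750
G01 X102.28 Y14.96 F1310
G01 X111.24 Y34.40 F1310
G01 X130.68 Y25.44 F1310
G01 X121.72 Y6.00 F1310
M5
G0 X76.04 Y88.72
M3 S552
G01 X81.06 Y111.01 F1436
G01 X79.33 Y134.03 F1436
G01 X70.84 Y157.77 F1436
G01 X55.59 Y182.25 F1436
M5
G0 X0.00 Y0.00

viewBox `0 0 235.04 205.39` with mm width/height → 1 unit = 1 mm. Flip: y_m = 205.39 − y_svg.

**Shape 1** — `<path>` line segment, stroke `#ff8800` → score (S552, F1436). Machine vertices: (175.60,88.25) → (93.18,62.22). Open path.

**Shape 2** — `<polygon>` regular polygon, stroke `#0000ff` → cut (S750, F1310). Machine vertices: (121.72,6.00) → (102.28,14.96) → (111.24,34.40) → (130.68,25.44) → (121.72,6.00). Closed: final G1 returns to the first vertex.

**Shape 3** — `<path>` quadratic bezier, stroke `#ff8800` → score (S552, F1436). Control points (SVG): P0=(76.04,116.67), P1=(92.84,72.82), P2=(55.59,23.14); sampled at t=k/4. Machine vertices: (76.04,88.72) → (81.06,111.01) → (79.33,134.03) → (70.84,157.77) → (55.59,182.25). Open path.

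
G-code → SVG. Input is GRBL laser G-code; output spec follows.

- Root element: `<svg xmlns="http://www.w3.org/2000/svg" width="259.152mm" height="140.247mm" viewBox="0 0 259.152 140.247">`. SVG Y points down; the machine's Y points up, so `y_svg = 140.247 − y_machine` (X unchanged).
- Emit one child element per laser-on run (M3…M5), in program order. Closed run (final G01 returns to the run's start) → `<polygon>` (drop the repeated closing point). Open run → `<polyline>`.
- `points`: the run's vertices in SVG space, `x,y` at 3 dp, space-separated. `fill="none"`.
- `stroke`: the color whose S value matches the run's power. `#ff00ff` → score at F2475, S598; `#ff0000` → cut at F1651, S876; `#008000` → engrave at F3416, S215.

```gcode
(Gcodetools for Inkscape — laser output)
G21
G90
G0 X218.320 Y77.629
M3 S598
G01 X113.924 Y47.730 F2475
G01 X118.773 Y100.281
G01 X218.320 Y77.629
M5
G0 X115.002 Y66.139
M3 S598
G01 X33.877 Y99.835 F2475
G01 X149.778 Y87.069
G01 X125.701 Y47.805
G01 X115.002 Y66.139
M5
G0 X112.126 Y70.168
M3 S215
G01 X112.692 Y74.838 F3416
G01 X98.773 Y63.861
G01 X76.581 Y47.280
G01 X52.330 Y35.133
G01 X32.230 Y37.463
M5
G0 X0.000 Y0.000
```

<svg xmlns="http://www.w3.org/2000/svg" width="259.152mm" height="140.247mm" viewBox="0 0 259.152 140.247">
  <polygon points="218.320,62.618 113.924,92.517 118.773,39.966" fill="none" stroke="#ff00ff"/>
  <polygon points="115.002,74.108 33.877,40.412 149.778,53.178 125.701,92.442" fill="none" stroke="#ff00ff"/>
  <polyline points="112.126,70.079 112.692,65.409 98.773,76.386 76.581,92.967 52.330,105.114 32.230,102.784" fill="none" stroke="#008000"/>
</svg>

Each laser-on run becomes one SVG element. Flip Y back into SVG space with y_svg = 140.247 − y_machine.

Run 1: the run's S598 means `#ff00ff` (score). The run returns to its start, so emit a `<polygon>` with points (Y-flipped): 218.320,62.618 113.924,92.517 118.773,39.966.

Run 2: S598 ⇒ score layer `#ff00ff`. The run returns to its start, so emit a `<polygon>` with points (Y-flipped): 115.002,74.108 33.877,40.412 149.778,53.178 125.701,92.442.

Run 3: S215 ⇒ engrave layer `#008000`. The run is open, so emit a `<polyline>` with points (Y-flipped): 112.126,70.079 112.692,65.409 98.773,76.386 76.581,92.967 52.330,105.114 32.230,102.784.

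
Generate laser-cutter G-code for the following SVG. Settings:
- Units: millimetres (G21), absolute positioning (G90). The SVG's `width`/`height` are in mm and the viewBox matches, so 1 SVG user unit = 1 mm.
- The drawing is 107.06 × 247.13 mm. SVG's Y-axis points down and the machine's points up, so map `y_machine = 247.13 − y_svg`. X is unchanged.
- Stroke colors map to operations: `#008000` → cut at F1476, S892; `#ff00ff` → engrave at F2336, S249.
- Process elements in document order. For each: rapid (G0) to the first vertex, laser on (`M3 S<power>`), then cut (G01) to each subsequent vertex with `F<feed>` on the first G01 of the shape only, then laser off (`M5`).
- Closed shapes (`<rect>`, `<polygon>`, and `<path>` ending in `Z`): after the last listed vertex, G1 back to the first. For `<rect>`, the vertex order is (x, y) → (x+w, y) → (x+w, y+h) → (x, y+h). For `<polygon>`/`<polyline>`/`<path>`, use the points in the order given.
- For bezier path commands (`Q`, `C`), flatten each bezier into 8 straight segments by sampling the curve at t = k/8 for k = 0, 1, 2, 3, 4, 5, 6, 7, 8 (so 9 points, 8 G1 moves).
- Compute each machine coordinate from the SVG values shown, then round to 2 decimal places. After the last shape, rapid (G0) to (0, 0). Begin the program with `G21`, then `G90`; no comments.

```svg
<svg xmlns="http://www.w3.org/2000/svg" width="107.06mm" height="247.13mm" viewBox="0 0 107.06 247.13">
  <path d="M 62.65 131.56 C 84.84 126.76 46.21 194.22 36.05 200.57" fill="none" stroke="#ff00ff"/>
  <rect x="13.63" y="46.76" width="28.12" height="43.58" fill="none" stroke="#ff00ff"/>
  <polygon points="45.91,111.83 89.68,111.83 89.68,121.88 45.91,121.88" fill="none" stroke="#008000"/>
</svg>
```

G21
G90
G0 X62.65 Y115.57
M3 S249
G01 X68.29 Y114.24 F2336
G01 X69.28 Y107.71
G01 X66.66 Y97.52
G01 X61.48 Y85.25
G01 X54.78 Y72.45
G01 X47.61 Y60.70
G01 X41.02 Y51.55
G01 X36.05 Y46.56
M5
G0 X13.63 Y200.37
M3 S249
G01 X41.75 Y200.37 F2336
G01 X41.75 Y156.79
G01 X13.63 Y156.79
G01 X13.63 Y200.37
M5
G0 X45.91 Y135.30
M3 S892
G01 X89.68 Y135.30 F1476
G01 X89.68 Y125.25
G01 X45.91 Y125.25
G01 X45.91 Y135.30
M5
G0 X0.00 Y0.00

1 u = 1 mm; y_m = 247.13 − y.

[1] `<path>` cubic bezier, #ff00ff→engrave S249 F2336: (62.65,115.57) → (68.29,114.24) → (69.28,107.71) → (66.66,97.52) → (61.48,85.25) → (54.78,72.45) → (47.61,60.70) → (41.02,51.55) → (36.05,46.56)

[2] `<rect>` rectangle, #ff00ff→engrave S249 F2336: (13.63,200.37) → (41.75,200.37) → (41.75,156.79) → (13.63,156.79) → (13.63,200.37) (closed)

[3] `<polygon>` rectangle, #008000→cut S892 F1476: (45.91,135.30) → (89.68,135.30) → (89.68,125.25) → (45.91,125.25) → (45.91,135.30) (closed)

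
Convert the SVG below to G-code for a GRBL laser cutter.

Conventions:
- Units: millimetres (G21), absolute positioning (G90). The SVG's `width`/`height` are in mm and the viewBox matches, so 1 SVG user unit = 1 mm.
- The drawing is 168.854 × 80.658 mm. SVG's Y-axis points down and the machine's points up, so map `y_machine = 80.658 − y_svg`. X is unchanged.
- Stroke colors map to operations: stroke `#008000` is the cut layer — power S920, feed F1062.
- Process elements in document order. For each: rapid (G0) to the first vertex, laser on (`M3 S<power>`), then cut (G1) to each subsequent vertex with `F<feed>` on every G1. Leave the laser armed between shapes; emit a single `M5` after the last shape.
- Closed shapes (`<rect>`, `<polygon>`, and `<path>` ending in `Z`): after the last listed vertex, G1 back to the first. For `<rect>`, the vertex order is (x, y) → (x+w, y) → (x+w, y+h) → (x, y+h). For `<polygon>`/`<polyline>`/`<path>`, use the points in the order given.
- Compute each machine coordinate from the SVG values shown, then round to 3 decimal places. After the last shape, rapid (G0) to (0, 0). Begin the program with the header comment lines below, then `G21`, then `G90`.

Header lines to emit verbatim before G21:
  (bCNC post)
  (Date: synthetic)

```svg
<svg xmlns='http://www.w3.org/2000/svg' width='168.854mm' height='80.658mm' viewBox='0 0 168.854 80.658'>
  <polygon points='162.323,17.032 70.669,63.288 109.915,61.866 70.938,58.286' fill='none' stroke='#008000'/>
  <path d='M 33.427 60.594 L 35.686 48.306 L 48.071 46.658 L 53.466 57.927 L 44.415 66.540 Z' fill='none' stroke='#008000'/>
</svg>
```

(bCNC post)
(Date: synthetic)
G21
G90
G0 X162.323 Y63.626
M3 S920
G1 X70.669 Y17.370 F1062
G1 X109.915 Y18.792 F1062
G1 X70.938 Y22.372 F1062
G1 X162.323 Y63.626 F1062
G0 X33.427 Y20.064
M3 S920
G1 X35.686 Y32.352 F1062
G1 X48.071 Y34.000 F1062
G1 X53.466 Y22.731 F1062
G1 X44.415 Y14.118 F1062
G1 X33.427 Y20.064 F1062
M5
G0 X0.000 Y0.000

viewBox `0 0 168.854 80.658` with mm width/height → 1 unit = 1 mm. Flip: y_m = 80.658 − y_svg.

**Shape 1** — `<polygon>` closed polygon, stroke `#008000` → cut (S920, F1062). Machine vertices: (162.323,63.626) → (70.669,17.370) → (109.915,18.792) → (70.938,22.372) → (162.323,63.626). Closed: final G1 returns to the first vertex.

**Shape 2** — `<path>` regular polygon, stroke `#008000` → cut (S920, F1062). Machine vertices: (33.427,20.064) → (35.686,32.352) → (48.071,34.000) → (53.466,22.731) → (44.415,14.118) → (33.427,20.064). Closed: final G1 returns to the first vertex.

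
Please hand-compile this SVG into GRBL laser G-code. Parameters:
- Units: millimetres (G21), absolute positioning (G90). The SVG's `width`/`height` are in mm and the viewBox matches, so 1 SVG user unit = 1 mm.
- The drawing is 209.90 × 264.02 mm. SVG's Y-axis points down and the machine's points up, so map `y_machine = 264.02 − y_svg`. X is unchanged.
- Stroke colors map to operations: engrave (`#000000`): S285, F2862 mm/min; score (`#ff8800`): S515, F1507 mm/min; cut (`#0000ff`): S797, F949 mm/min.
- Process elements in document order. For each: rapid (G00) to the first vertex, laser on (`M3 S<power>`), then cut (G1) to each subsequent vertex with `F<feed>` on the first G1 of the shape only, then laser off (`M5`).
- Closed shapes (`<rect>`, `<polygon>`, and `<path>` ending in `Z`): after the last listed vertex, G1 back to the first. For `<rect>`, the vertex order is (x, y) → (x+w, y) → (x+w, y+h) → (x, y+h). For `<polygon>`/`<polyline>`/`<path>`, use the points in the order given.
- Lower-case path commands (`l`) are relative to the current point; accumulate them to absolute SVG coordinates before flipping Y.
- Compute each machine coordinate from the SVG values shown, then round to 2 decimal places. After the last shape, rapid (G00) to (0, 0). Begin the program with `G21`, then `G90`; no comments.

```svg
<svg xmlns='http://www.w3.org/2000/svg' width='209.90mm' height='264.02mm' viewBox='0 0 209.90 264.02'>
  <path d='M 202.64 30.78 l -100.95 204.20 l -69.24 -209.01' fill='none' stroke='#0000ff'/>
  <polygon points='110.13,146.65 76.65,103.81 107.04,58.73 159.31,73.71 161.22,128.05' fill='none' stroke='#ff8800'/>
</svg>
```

G21
G90
G00 X202.64 Y233.24
M3 S797
G1 X101.69 Y29.04 F949
G1 X32.45 Y238.05
M5
G00 X110.13 Y117.37
M3 S515
G1 X76.65 Y160.21 F1507
G1 X107.04 Y205.29
G1 X159.31 Y190.31
G1 X161.22 Y135.97
G1 X110.13 Y117.37
M5
G00 X0.00 Y0.00

Since the viewBox matches the mm dimensions, user units are millimetres directly. The only transform is the Y-flip y_m = 264.02 − y_svg.

Shape 1 is a open polyline drawn with `<path>`. Its stroke #0000ff means cut at S797, F949. After flipping Y the toolpath is (202.64,233.24) → (101.69,29.04) → (32.45,238.05).

Shape 2 is a regular polygon drawn with `<polygon>`. Its stroke #ff8800 means score at S515, F1507. After flipping Y the toolpath is (110.13,117.37) → (76.65,160.21) → (107.04,205.29) → (159.31,190.31) → (161.22,135.97) → (110.13,117.37), returning to the start.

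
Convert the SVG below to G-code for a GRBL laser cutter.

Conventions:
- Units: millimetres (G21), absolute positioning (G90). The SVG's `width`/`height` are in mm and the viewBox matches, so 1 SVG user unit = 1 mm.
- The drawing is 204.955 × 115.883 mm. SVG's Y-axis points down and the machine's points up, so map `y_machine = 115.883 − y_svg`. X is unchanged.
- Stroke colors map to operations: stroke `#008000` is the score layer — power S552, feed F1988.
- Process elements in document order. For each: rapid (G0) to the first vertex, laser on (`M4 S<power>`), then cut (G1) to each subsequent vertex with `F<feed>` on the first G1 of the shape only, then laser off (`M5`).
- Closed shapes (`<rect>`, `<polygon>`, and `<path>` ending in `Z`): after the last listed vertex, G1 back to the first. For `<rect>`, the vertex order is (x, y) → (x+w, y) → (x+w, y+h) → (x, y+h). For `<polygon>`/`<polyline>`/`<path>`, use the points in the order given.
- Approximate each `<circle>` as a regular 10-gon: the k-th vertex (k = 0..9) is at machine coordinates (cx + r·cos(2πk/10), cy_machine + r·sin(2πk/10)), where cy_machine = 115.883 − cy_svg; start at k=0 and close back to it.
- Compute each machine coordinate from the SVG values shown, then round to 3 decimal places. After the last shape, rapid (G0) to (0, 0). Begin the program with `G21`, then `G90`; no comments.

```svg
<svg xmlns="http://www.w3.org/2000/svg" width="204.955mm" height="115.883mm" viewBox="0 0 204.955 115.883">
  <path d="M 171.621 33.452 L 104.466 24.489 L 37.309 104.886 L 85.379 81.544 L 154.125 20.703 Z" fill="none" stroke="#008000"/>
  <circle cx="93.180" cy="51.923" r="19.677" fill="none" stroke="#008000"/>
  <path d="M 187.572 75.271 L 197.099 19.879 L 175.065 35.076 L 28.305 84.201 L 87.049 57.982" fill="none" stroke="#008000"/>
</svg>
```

Since the viewBox matches the mm dimensions, user units are millimetres directly. The only transform is the Y-flip y_m = 115.883 − y_svg.

Shape 1 is a closed polygon drawn with `<path>`. Its stroke #008000 means score at S552, F1988. After flipping Y the toolpath is (171.621,82.431) → (104.466,91.394) → (37.309,10.997) → (85.379,34.339) → (154.125,95.180) → (171.621,82.431), returning to the start.

Shape 2 is a circle drawn with `<circle>`. Its stroke #008000 means score at S552, F1988. After flipping Y the toolpath is (112.857,63.960) → (109.099,75.526) → (99.261,82.674) → (87.099,82.674) → (77.261,75.526) → (73.503,63.960) → (77.261,52.394) → (87.099,45.246) → (99.261,45.246) → (109.099,52.394) → (112.857,63.960), returning to the start.

Shape 3 is a open polyline drawn with `<path>`. Its stroke #008000 means score at S552, F1988. After flipping Y the toolpath is (187.572,40.612) → (197.099,96.004) → (175.065,80.807) → (28.305,31.682) → (87.049,57.901).

G21
G90
G0 X171.621 Y82.431
M4 S552
G1 X104.466 Y91.394 F1988
G1 X37.309 Y10.997
G1 X85.379 Y34.339
G1 X154.125 Y95.180
G1 X171.621 Y82.431
M5
G0 X112.857 Y63.960
M4 S552
G1 X109.099 Y75.526 F1988
G1 X99.261 Y82.674
G1 X87.099 Y82.674
G1 X77.261 Y75.526
G1 X73.503 Y63.960
G1 X77.261 Y52.394
G1 X87.099 Y45.246
G1 X99.261 Y45.246
G1 X109.099 Y52.394
G1 X112.857 Y63.960
M5
G0 X187.572 Y40.612
M4 S552
G1 X197.099 Y96.004 F1988
G1 X175.065 Y80.807
G1 X28.305 Y31.682
G1 X87.049 Y57.901
M5
G0 X0.000 Y0.000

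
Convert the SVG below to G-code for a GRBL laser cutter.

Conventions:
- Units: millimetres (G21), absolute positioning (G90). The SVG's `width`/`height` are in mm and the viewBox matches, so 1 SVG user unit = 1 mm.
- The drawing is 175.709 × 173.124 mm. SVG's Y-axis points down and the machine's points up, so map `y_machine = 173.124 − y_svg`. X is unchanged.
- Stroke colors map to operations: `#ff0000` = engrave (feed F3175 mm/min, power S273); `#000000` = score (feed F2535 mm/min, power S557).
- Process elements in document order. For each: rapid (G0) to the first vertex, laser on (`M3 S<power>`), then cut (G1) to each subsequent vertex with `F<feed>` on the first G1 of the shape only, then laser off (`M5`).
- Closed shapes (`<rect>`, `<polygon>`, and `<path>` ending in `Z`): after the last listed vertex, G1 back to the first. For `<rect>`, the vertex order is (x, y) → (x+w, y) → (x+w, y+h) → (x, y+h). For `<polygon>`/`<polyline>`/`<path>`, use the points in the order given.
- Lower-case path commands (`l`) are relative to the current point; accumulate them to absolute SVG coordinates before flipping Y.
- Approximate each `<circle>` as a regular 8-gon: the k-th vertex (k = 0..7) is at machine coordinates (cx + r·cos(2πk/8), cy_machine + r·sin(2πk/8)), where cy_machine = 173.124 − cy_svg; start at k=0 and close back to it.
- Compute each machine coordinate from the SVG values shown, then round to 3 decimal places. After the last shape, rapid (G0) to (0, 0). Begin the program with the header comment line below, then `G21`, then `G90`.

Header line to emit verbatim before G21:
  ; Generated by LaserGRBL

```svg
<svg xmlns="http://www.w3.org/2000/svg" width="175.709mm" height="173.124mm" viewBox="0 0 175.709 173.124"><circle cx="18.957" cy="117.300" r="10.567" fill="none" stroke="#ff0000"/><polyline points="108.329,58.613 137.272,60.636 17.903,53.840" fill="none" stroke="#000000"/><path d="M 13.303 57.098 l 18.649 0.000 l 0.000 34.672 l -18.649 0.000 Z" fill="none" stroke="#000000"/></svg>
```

; Generated by LaserGRBL
G21
G90
G0 X29.524 Y55.824
M3 S273
G1 X26.429 Y63.296 F3175
G1 X18.957 Y66.391
G1 X11.485 Y63.296
G1 X8.390 Y55.824
G1 X11.485 Y48.352
G1 X18.957 Y45.257
G1 X26.429 Y48.352
G1 X29.524 Y55.824
M5
G0 X108.329 Y114.511
M3 S557
G1 X137.272 Y112.488 F2535
G1 X17.903 Y119.284
M5
G0 X13.303 Y116.026
M3 S557
G1 X31.952 Y116.026 F2535
G1 X31.952 Y81.354
G1 X13.303 Y81.354
G1 X13.303 Y116.026
M5
G0 X0.000 Y0.000

1 u = 1 mm; y_m = 173.124 − y.

[1] `<circle>` circle, #ff0000→engrave S273 F3175: (29.524,55.824) → (26.429,63.296) → (18.957,66.391) → (11.485,63.296) → (8.390,55.824) → (11.485,48.352) → (18.957,45.257) → (26.429,48.352) → (29.524,55.824) (closed)

[2] `<polyline>` open polyline, #000000→score S557 F2535: (108.329,114.511) → (137.272,112.488) → (17.903,119.284)

[3] `<path>` rectangle, #000000→score S557 F2535: (13.303,116.026) → (31.952,116.026) → (31.952,81.354) → (13.303,81.354) → (13.303,116.026) (closed)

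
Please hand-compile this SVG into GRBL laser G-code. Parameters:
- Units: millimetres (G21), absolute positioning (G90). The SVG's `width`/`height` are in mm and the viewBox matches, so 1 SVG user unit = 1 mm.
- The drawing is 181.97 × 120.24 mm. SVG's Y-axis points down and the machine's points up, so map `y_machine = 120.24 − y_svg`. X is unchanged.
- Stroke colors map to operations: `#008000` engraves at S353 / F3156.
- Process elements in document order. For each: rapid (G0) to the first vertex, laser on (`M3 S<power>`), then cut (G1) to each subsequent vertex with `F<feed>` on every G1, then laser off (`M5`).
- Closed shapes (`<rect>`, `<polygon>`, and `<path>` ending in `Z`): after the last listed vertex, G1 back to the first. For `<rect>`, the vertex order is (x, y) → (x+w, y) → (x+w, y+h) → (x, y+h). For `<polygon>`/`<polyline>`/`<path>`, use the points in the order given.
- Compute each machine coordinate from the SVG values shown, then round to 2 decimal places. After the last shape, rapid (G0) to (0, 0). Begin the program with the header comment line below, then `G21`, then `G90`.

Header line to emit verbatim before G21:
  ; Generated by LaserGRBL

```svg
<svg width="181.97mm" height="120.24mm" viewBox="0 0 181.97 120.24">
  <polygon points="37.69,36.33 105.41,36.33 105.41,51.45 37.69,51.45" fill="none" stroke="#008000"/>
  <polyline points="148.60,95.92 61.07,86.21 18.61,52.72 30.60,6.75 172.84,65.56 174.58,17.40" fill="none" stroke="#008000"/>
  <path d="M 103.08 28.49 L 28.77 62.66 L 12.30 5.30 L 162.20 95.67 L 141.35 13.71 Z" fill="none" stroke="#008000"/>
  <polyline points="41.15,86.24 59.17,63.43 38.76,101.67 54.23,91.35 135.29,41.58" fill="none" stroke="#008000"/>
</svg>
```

; Generated by LaserGRBL
G21
G90
G0 X37.69 Y83.91
M3 S353
G1 X105.41 Y83.91 F3156
G1 X105.41 Y68.79 F3156
G1 X37.69 Y68.79 F3156
G1 X37.69 Y83.91 F3156
M5
G0 X148.60 Y24.32
M3 S353
G1 X61.07 Y34.03 F3156
G1 X18.61 Y67.52 F3156
G1 X30.60 Y113.49 F3156
G1 X172.84 Y54.68 F3156
G1 X174.58 Y102.84 F3156
M5
G0 X103.08 Y91.75
M3 S353
G1 X28.77 Y57.58 F3156
G1 X12.30 Y114.94 F3156
G1 X162.20 Y24.57 F3156
G1 X141.35 Y106.53 F3156
G1 X103.08 Y91.75 F3156
M5
G0 X41.15 Y34.00
M3 S353
G1 X59.17 Y56.81 F3156
G1 X38.76 Y18.57 F3156
G1 X54.23 Y28.89 F3156
G1 X135.29 Y78.66 F3156
M5
G0 X0.00 Y0.00

Since the viewBox matches the mm dimensions, user units are millimetres directly. The only transform is the Y-flip y_m = 120.24 − y_svg.

Shape 1 is a rectangle drawn with `<polygon>`. Its stroke #008000 means engrave at S353, F3156. After flipping Y the toolpath is (37.69,83.91) → (105.41,83.91) → (105.41,68.79) → (37.69,68.79) → (37.69,83.91), returning to the start.

Shape 2 is a open polyline drawn with `<polyline>`. Its stroke #008000 means engrave at S353, F3156. After flipping Y the toolpath is (148.60,24.32) → (61.07,34.03) → (18.61,67.52) → (30.60,113.49) → (172.84,54.68) → (174.58,102.84).

Shape 3 is a closed polygon drawn with `<path>`. Its stroke #008000 means engrave at S353, F3156. After flipping Y the toolpath is (103.08,91.75) → (28.77,57.58) → (12.30,114.94) → (162.20,24.57) → (141.35,106.53) → (103.08,91.75), returning to the start.

Shape 4 is a open polyline drawn with `<polyline>`. Its stroke #008000 means engrave at S353, F3156. After flipping Y the toolpath is (41.15,34.00) → (59.17,56.81) → (38.76,18.57) → (54.23,28.89) → (135.29,78.66).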